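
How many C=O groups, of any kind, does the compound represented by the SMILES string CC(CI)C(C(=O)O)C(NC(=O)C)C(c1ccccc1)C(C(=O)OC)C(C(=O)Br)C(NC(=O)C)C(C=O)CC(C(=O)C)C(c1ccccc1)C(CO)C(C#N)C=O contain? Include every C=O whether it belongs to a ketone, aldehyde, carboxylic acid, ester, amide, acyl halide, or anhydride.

8

CH(COOH): carboxylic acid, 1 C=O (running total 1).
CH(NHCOCH3): amide, 1 C=O (running total 2).
CH(COOCH3): ester, 1 C=O (running total 3).
CH(COBr): acyl halide, 1 C=O (running total 4).
CH(NHCOCH3): amide, 1 C=O (running total 5).
CH(CHO): aldehyde, 1 C=O (running total 6).
CH(COCH3): ketone, 1 C=O (running total 7).
CHO: aldehyde, 1 C=O (running total 8).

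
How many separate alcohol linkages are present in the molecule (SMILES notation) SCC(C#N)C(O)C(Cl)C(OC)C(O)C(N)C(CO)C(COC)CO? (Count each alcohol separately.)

4

Taking each segment in turn:
  HSCH2: –SH on an sp³ carbon → thiol.
  CH(CN): pendant –C≡N: nitrile.
  CH(OH): –OH on an sp³ carbon → alcohol (secondary).
  CH(Cl): halogen on an sp³ carbon → alkyl halide.
  CH(OCH3): pendant –OCH3: C–O–C with sp³ C, no adjacent C=O → ether.
  CH(OH): –OH on an sp³ carbon → alcohol (secondary).
  CH(NH2): –NH2 on an sp³ carbon with no adjacent C=O → amine.
  CH(CH2OH): pendant –CH2OH on an sp³ backbone C → alcohol.
  CH(CH2OCH3): pendant –CH2OCH3: C–O–C linkage → ether.
  CH2OH: –OH on an sp³ carbon → alcohol.
Alcohol appears at: CH(OH), CH(OH), CH(CH2OH), CH2OH → 4.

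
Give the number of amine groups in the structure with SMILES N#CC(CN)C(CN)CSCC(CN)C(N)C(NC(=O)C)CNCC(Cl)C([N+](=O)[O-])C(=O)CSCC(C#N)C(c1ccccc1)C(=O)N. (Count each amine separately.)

N≡C–: carbon triple-bonded to nitrogen → nitrile.
pendant –CH2NH2: N on sp³ C, no adjacent C=O → amine.
pendant –CH2NH2: N on sp³ C, no adjacent C=O → amine.
C–S–C linkage → sulfide (thioether).
pendant –CH2NH2: N on sp³ C, no adjacent C=O → amine.
–NH2 on an sp³ carbon with no adjacent C=O → amine.
pendant –NHC(=O)CH3: N bonded to a carbonyl → amide (not amine).
C–N–C with sp³ carbons and no adjacent C=O → amine (secondary).
halogen on an sp³ carbon → alkyl halide.
–NO2 on an sp³ carbon → nitro (the N=O is not a carbonyl).
–C(=O)– with carbon on both sides → ketone.
C–S–C linkage → sulfide (thioether).
pendant –C≡N: nitrile.
pendant –C6H5: benzene ring → arene.
–C(=O)NH2: carbonyl C bonded to C and to N → amide (the N is not a separate amine).
Amine appears at: CH(CH2NH2), CH(CH2NH2), CH(CH2NH2), CH(NH2), CH2NHCH2 → 5.

5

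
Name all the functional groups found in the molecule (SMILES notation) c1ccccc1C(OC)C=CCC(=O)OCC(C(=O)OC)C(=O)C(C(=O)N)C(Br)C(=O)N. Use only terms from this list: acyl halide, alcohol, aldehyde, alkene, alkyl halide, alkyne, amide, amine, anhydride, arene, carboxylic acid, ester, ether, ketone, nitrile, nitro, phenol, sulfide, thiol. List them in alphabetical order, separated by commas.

alkene, alkyl halide, amide, arene, ester, ether, ketone

Reading the structure from left to right:
  C6H5: C6H5– phenyl ring → arene.
  CH(OCH3): pendant –OCH3: C–O–C with sp³ C, no adjacent C=O → ether.
  CH=CH: C=C double bond → alkene.
  CH2COOCH2: –C(=O)–O–C with C on the carbonyl side → ester.
  CH(COOCH3): pendant –COOCH3: carbonyl C bonded to C and –OCH3 → ester.
  CO: –C(=O)– with carbon on both sides → ketone.
  CH(CONH2): pendant –CONH2: carbonyl C bonded to C and N → amide.
  CH(Br): halogen on an sp³ carbon → alkyl halide.
  CONH2: –C(=O)NH2: carbonyl C bonded to C and to N → amide (the N is not a separate amine).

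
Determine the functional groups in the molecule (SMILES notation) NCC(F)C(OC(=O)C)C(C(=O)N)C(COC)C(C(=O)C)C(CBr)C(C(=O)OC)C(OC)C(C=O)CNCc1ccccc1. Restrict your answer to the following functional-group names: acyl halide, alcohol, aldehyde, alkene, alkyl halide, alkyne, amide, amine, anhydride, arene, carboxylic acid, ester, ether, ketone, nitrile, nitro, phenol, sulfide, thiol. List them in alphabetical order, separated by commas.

–NH2 on an sp³ carbon with no adjacent C=O → amine.
halogen on an sp³ carbon → alkyl halide.
pendant –OC(=O)CH3: an acyloxy group → ester.
pendant –CONH2: carbonyl C bonded to C and N → amide.
pendant –CH2OCH3: C–O–C linkage → ether.
pendant –COCH3: carbonyl C bonded to two carbons → ketone.
pendant –CH2X: halogen on sp³ carbon → alkyl halide.
pendant –COOCH3: carbonyl C bonded to C and –OCH3 → ester.
pendant –OCH3: C–O–C with sp³ C, no adjacent C=O → ether.
pendant –CHO: carbonyl C bonded to C and H → aldehyde.
C–N–C with sp³ carbons and no adjacent C=O → amine (secondary).
–C6H5 phenyl ring → arene.

aldehyde, alkyl halide, amide, amine, arene, ester, ether, ketone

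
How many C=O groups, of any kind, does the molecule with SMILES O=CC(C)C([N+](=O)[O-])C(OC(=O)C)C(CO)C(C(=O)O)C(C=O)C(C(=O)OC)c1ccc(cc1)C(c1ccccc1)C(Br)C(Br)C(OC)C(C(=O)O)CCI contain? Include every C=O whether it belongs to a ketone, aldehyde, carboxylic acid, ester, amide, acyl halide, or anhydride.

6

OHC: aldehyde, 1 C=O (running total 1).
CH(OCOCH3): ester, 1 C=O (running total 2).
CH(COOH): carboxylic acid, 1 C=O (running total 3).
CH(CHO): aldehyde, 1 C=O (running total 4).
CH(COOCH3): ester, 1 C=O (running total 5).
CH(COOH): carboxylic acid, 1 C=O (running total 6).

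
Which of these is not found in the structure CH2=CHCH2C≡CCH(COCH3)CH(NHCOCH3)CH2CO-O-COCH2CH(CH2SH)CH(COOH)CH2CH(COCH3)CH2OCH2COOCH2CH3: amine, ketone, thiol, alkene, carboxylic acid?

carboxylic acid: present (CH(COOH) — pendant –COOH: carbonyl C bonded to C and –OH → carboxylic acid).
alkene: present (CH2=CH — C=C double bond → alkene).
thiol: present (CH(CH2SH) — pendant –CH2SH → thiol).
ketone: present (CH(COCH3) — pendant –COCH3: carbonyl C bonded to two carbons → ketone).
amine: absent. In CH(NHCOCH3), the nitrogen is bonded directly to a carbonyl carbon, making it part of an amide, not a free amine.

amine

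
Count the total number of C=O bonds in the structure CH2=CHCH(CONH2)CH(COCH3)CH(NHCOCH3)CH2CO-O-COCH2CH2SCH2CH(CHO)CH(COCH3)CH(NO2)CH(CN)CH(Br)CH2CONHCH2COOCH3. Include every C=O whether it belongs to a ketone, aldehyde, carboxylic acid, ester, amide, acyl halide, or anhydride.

9

CH(CONH2): amide, 1 C=O (running total 1).
CH(COCH3): ketone, 1 C=O (running total 2).
CH(NHCOCH3): amide, 1 C=O (running total 3).
CH2CO-O-COCH2: anhydride, 2 C=O (running total 5).
CH(CHO): aldehyde, 1 C=O (running total 6).
CH(COCH3): ketone, 1 C=O (running total 7).
CH2CONHCH2: amide, 1 C=O (running total 8).
COOCH3: ester, 1 C=O (running total 9).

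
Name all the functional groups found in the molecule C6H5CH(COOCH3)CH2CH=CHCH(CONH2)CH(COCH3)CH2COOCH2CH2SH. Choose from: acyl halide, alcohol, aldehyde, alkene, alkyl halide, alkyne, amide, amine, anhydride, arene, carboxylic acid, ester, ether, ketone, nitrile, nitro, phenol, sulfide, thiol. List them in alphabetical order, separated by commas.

Working along the chain:
  C6H5: C6H5– phenyl ring → arene.
  CH(COOCH3): pendant –COOCH3: carbonyl C bonded to C and –OCH3 → ester.
  CH=CH: C=C double bond → alkene.
  CH(CONH2): pendant –CONH2: carbonyl C bonded to C and N → amide.
  CH(COCH3): pendant –COCH3: carbonyl C bonded to two carbons → ketone.
  CH2COOCH2: –C(=O)–O–C with C on the carbonyl side → ester.
  CH2SH: –SH on an sp³ carbon → thiol.

alkene, amide, arene, ester, ketone, thiol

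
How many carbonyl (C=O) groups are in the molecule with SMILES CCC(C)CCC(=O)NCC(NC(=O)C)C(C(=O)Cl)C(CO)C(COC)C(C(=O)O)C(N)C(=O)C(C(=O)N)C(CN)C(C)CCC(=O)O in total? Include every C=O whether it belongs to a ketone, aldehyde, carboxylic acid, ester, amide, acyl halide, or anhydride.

CH2CONHCH2: amide, 1 C=O (running total 1).
CH(NHCOCH3): amide, 1 C=O (running total 2).
CH(COCl): acyl halide, 1 C=O (running total 3).
CH(COOH): carboxylic acid, 1 C=O (running total 4).
CO: ketone, 1 C=O (running total 5).
CH(CONH2): amide, 1 C=O (running total 6).
COOH: carboxylic acid, 1 C=O (running total 7).

7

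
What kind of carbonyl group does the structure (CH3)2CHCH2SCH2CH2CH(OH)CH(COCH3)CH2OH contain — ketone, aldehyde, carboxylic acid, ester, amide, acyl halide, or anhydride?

The carbonyl is in the CH(COCH3) segment: pendant –COCH3: carbonyl C bonded to two carbons → ketone.

ketone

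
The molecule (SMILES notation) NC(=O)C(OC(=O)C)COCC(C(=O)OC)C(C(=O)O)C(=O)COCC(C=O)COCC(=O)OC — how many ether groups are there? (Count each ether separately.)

–C(=O)NH2: carbonyl C bonded to C and to N → amide (the N is not a separate amine).
pendant –OC(=O)CH3: an acyloxy group → ester.
C–O–C with sp³ carbons on both sides and no adjacent C=O → ether.
pendant –COOCH3: carbonyl C bonded to C and –OCH3 → ester.
pendant –COOH: carbonyl C bonded to C and –OH → carboxylic acid.
–C(=O)– with carbon on both sides → ketone.
C–O–C with sp³ carbons on both sides and no adjacent C=O → ether.
pendant –CHO: carbonyl C bonded to C and H → aldehyde.
C–O–C with sp³ carbons on both sides and no adjacent C=O → ether.
–C(=O)OCH3: carbonyl C bonded to C and to –OCH3 → ester (not ketone + ether).
Ether appears at: CH2OCH2, CH2OCH2, CH2OCH2 → 3.

3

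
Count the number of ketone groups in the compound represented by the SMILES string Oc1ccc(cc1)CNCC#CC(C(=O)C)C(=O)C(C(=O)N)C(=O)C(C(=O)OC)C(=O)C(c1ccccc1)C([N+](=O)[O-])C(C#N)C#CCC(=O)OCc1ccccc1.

4

Working along the chain:
  HOC6H4: –OH attached directly to an aromatic ring → phenol (not alcohol); the ring itself is an arene.
  CH2NHCH2: C–N–C with sp³ carbons and no adjacent C=O → amine (secondary).
  C≡C: C≡C triple bond → alkyne.
  CH(COCH3): pendant –COCH3: carbonyl C bonded to two carbons → ketone.
  CO: –C(=O)– with carbon on both sides → ketone.
  CH(CONH2): pendant –CONH2: carbonyl C bonded to C and N → amide.
  CO: –C(=O)– with carbon on both sides → ketone.
  CH(COOCH3): pendant –COOCH3: carbonyl C bonded to C and –OCH3 → ester.
  CO: –C(=O)– with carbon on both sides → ketone.
  CH(C6H5): pendant –C6H5: benzene ring → arene.
  CH(NO2): –NO2 on an sp³ carbon → nitro (the N=O is not a carbonyl).
  CH(CN): pendant –C≡N: nitrile.
  C≡C: C≡C triple bond → alkyne.
  CH2COOCH2: –C(=O)–O–C with C on the carbonyl side → ester.
  C6H5: –C6H5 phenyl ring → arene.
Ketone appears at: CH(COCH3), CO, CO, CO → 4.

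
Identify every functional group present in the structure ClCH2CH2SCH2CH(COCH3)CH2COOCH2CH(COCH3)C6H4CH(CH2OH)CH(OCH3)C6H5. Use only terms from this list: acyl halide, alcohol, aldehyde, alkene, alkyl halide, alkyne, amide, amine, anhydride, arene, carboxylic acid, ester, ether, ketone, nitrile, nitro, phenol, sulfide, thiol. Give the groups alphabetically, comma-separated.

Working along the chain:
  ClCH2: halogen on an sp³ carbon → alkyl halide.
  CH2SCH2: C–S–C linkage → sulfide (thioether).
  CH(COCH3): pendant –COCH3: carbonyl C bonded to two carbons → ketone.
  CH2COOCH2: –C(=O)–O–C with C on the carbonyl side → ester.
  CH(COCH3): pendant –COCH3: carbonyl C bonded to two carbons → ketone.
  C6H4: para-disubstituted benzene ring → arene.
  CH(CH2OH): pendant –CH2OH on an sp³ backbone C → alcohol.
  CH(OCH3): pendant –OCH3: C–O–C with sp³ C, no adjacent C=O → ether.
  C6H5: –C6H5 phenyl ring → arene.

alcohol, alkyl halide, arene, ester, ether, ketone, sulfide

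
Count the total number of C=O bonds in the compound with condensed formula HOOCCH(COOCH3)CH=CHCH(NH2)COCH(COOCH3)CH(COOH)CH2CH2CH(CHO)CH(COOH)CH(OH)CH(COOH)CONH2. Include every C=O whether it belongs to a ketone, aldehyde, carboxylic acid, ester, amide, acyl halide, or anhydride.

9

HOOC: carboxylic acid, 1 C=O (running total 1).
CH(COOCH3): ester, 1 C=O (running total 2).
CO: ketone, 1 C=O (running total 3).
CH(COOCH3): ester, 1 C=O (running total 4).
CH(COOH): carboxylic acid, 1 C=O (running total 5).
CH(CHO): aldehyde, 1 C=O (running total 6).
CH(COOH): carboxylic acid, 1 C=O (running total 7).
CH(COOH): carboxylic acid, 1 C=O (running total 8).
CONH2: amide, 1 C=O (running total 9).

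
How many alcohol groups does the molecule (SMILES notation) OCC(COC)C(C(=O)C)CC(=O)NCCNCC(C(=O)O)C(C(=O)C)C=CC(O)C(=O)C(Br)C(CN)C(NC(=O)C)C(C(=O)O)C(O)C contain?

3

HO– on an sp³ carbon → alcohol.
pendant –CH2OCH3: C–O–C linkage → ether.
pendant –COCH3: carbonyl C bonded to two carbons → ketone.
–C(=O)–N– linkage → amide (the N is not an amine).
C–N–C with sp³ carbons and no adjacent C=O → amine (secondary).
pendant –COOH: carbonyl C bonded to C and –OH → carboxylic acid.
pendant –COCH3: carbonyl C bonded to two carbons → ketone.
C=C double bond → alkene.
–OH on an sp³ carbon → alcohol (secondary).
–C(=O)– with carbon on both sides → ketone.
halogen on an sp³ carbon → alkyl halide.
pendant –CH2NH2: N on sp³ C, no adjacent C=O → amine.
pendant –NHC(=O)CH3: N bonded to a carbonyl → amide (not amine).
pendant –COOH: carbonyl C bonded to C and –OH → carboxylic acid.
–OH on an sp³ carbon → alcohol (secondary).
Alcohol appears at: HOCH2, CH(OH), CH(OH) → 3.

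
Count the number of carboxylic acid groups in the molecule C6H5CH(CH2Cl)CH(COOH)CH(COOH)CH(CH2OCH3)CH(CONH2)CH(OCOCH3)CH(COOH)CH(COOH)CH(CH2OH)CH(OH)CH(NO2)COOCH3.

Reading the structure from left to right:
  C6H5: C6H5– phenyl ring → arene.
  CH(CH2Cl): pendant –CH2X: halogen on sp³ carbon → alkyl halide.
  CH(COOH): pendant –COOH: carbonyl C bonded to C and –OH → carboxylic acid.
  CH(COOH): pendant –COOH: carbonyl C bonded to C and –OH → carboxylic acid.
  CH(CH2OCH3): pendant –CH2OCH3: C–O–C linkage → ether.
  CH(CONH2): pendant –CONH2: carbonyl C bonded to C and N → amide.
  CH(OCOCH3): pendant –OC(=O)CH3: an acyloxy group → ester.
  CH(COOH): pendant –COOH: carbonyl C bonded to C and –OH → carboxylic acid.
  CH(COOH): pendant –COOH: carbonyl C bonded to C and –OH → carboxylic acid.
  CH(CH2OH): pendant –CH2OH on an sp³ backbone C → alcohol.
  CH(OH): –OH on an sp³ carbon → alcohol (secondary).
  CH(NO2): –NO2 on an sp³ carbon → nitro (the N=O is not a carbonyl).
  COOCH3: –C(=O)OCH3: carbonyl C bonded to C and to –OCH3 → ester (not ketone + ether).
Carboxylic acid appears at: CH(COOH), CH(COOH), CH(COOH), CH(COOH) → 4.

4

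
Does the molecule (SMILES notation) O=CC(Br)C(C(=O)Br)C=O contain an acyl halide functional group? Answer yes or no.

yes

terminal –CHO: carbonyl C bonded to H and C → aldehyde.
halogen on an sp³ carbon → alkyl halide.
pendant –C(=O)X: carbonyl C bonded to C and halogen → acyl halide.
terminal –CHO: carbonyl C bonded to H and C → aldehyde.
The CH(COBr) segment supplies the acyl halide: pendant –C(=O)X: carbonyl C bonded to C and halogen → acyl halide.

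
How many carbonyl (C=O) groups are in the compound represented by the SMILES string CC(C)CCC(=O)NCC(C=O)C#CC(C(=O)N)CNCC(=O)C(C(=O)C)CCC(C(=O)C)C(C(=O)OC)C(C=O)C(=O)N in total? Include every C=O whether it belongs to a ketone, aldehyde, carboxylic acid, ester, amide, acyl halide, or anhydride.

CH2CONHCH2: amide, 1 C=O (running total 1).
CH(CHO): aldehyde, 1 C=O (running total 2).
CH(CONH2): amide, 1 C=O (running total 3).
CO: ketone, 1 C=O (running total 4).
CH(COCH3): ketone, 1 C=O (running total 5).
CH(COCH3): ketone, 1 C=O (running total 6).
CH(COOCH3): ester, 1 C=O (running total 7).
CH(CHO): aldehyde, 1 C=O (running total 8).
CONH2: amide, 1 C=O (running total 9).

9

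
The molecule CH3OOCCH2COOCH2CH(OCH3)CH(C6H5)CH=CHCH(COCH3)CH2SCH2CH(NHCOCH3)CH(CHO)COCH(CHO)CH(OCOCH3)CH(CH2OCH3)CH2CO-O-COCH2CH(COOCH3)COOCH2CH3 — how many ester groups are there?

5

Working along the chain:
  CH3OOC: CH3O–C(=O)–: carbonyl C bonded to C and to –OCH3 → ester (not ketone + ether).
  CH2COOCH2: –C(=O)–O–C with C on the carbonyl side → ester.
  CH(OCH3): pendant –OCH3: C–O–C with sp³ C, no adjacent C=O → ether.
  CH(C6H5): pendant –C6H5: benzene ring → arene.
  CH=CH: C=C double bond → alkene.
  CH(COCH3): pendant –COCH3: carbonyl C bonded to two carbons → ketone.
  CH2SCH2: C–S–C linkage → sulfide (thioether).
  CH(NHCOCH3): pendant –NHC(=O)CH3: N bonded to a carbonyl → amide (not amine).
  CH(CHO): pendant –CHO: carbonyl C bonded to C and H → aldehyde.
  CO: –C(=O)– with carbon on both sides → ketone.
  CH(CHO): pendant –CHO: carbonyl C bonded to C and H → aldehyde.
  CH(OCOCH3): pendant –OC(=O)CH3: an acyloxy group → ester.
  CH(CH2OCH3): pendant –CH2OCH3: C–O–C linkage → ether.
  CH2CO-O-COCH2: two acyl groups sharing one oxygen, –C(=O)–O–C(=O)– → anhydride.
  CH(COOCH3): pendant –COOCH3: carbonyl C bonded to C and –OCH3 → ester.
  COOCH2CH3: –C(=O)OCH2CH3: carbonyl C bonded to C and to –OEt → ester.
Ester appears at: CH3OOC, CH2COOCH2, CH(OCOCH3), CH(COOCH3), COOCH2CH3 → 5.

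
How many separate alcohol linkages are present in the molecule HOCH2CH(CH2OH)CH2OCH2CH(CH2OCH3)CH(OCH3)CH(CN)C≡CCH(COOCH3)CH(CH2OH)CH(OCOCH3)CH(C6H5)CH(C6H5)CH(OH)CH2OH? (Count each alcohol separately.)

HO– on an sp³ carbon → alcohol.
pendant –CH2OH on an sp³ backbone C → alcohol.
C–O–C with sp³ carbons on both sides and no adjacent C=O → ether.
pendant –CH2OCH3: C–O–C linkage → ether.
pendant –OCH3: C–O–C with sp³ C, no adjacent C=O → ether.
pendant –C≡N: nitrile.
C≡C triple bond → alkyne.
pendant –COOCH3: carbonyl C bonded to C and –OCH3 → ester.
pendant –CH2OH on an sp³ backbone C → alcohol.
pendant –OC(=O)CH3: an acyloxy group → ester.
pendant –C6H5: benzene ring → arene.
pendant –C6H5: benzene ring → arene.
–OH on an sp³ carbon → alcohol (secondary).
–OH on an sp³ carbon → alcohol.
Alcohol appears at: HOCH2, CH(CH2OH), CH(CH2OH), CH(OH), CH2OH → 5.

5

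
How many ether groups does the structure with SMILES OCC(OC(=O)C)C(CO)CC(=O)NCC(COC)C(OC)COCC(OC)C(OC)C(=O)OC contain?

5

HO– on an sp³ carbon → alcohol.
pendant –OC(=O)CH3: an acyloxy group → ester.
pendant –CH2OH on an sp³ backbone C → alcohol.
–C(=O)–N– linkage → amide (the N is not an amine).
pendant –CH2OCH3: C–O–C linkage → ether.
pendant –OCH3: C–O–C with sp³ C, no adjacent C=O → ether.
C–O–C with sp³ carbons on both sides and no adjacent C=O → ether.
pendant –OCH3: C–O–C with sp³ C, no adjacent C=O → ether.
pendant –OCH3: C–O–C with sp³ C, no adjacent C=O → ether.
–C(=O)OCH3: carbonyl C bonded to C and to –OCH3 → ester (not ketone + ether).
Ether appears at: CH(CH2OCH3), CH(OCH3), CH2OCH2, CH(OCH3), CH(OCH3) → 5.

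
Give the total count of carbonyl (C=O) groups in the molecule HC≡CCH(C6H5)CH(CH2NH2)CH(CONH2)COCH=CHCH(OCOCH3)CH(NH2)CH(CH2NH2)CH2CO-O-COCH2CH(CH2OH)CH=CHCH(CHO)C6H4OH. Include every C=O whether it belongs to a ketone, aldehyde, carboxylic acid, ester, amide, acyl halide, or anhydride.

6

CH(CONH2): amide, 1 C=O (running total 1).
CO: ketone, 1 C=O (running total 2).
CH(OCOCH3): ester, 1 C=O (running total 3).
CH2CO-O-COCH2: anhydride, 2 C=O (running total 5).
CH(CHO): aldehyde, 1 C=O (running total 6).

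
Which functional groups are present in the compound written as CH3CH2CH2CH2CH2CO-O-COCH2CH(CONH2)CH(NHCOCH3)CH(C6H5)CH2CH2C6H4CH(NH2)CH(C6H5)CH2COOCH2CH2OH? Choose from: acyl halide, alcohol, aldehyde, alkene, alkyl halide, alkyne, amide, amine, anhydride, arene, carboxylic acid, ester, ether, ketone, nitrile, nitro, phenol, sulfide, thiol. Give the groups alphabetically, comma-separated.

alcohol, amide, amine, anhydride, arene, ester

Working along the chain:
  CH2CO-O-COCH2: two acyl groups sharing one oxygen, –C(=O)–O–C(=O)– → anhydride.
  CH(CONH2): pendant –CONH2: carbonyl C bonded to C and N → amide.
  CH(NHCOCH3): pendant –NHC(=O)CH3: N bonded to a carbonyl → amide (not amine).
  CH(C6H5): pendant –C6H5: benzene ring → arene.
  C6H4: para-disubstituted benzene ring → arene.
  CH(NH2): –NH2 on an sp³ carbon with no adjacent C=O → amine.
  CH(C6H5): pendant –C6H5: benzene ring → arene.
  CH2COOCH2: –C(=O)–O–C with C on the carbonyl side → ester.
  CH2OH: –OH on an sp³ carbon → alcohol.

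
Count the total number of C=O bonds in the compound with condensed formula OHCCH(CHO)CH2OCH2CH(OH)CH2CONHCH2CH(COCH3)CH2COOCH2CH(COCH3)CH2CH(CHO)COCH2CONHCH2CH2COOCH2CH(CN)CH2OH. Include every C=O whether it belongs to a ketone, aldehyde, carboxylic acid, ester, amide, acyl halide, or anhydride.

OHC: aldehyde, 1 C=O (running total 1).
CH(CHO): aldehyde, 1 C=O (running total 2).
CH2CONHCH2: amide, 1 C=O (running total 3).
CH(COCH3): ketone, 1 C=O (running total 4).
CH2COOCH2: ester, 1 C=O (running total 5).
CH(COCH3): ketone, 1 C=O (running total 6).
CH(CHO): aldehyde, 1 C=O (running total 7).
CO: ketone, 1 C=O (running total 8).
CH2CONHCH2: amide, 1 C=O (running total 9).
CH2COOCH2: ester, 1 C=O (running total 10).

10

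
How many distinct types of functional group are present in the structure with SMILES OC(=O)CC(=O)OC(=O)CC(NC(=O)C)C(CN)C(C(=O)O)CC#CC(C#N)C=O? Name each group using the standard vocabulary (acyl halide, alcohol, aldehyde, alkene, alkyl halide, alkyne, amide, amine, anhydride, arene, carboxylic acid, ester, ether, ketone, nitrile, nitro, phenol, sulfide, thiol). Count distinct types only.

–COOH: carbonyl C bonded to –OH and C → carboxylic acid (the –OH is not a separate alcohol).
two acyl groups sharing one oxygen, –C(=O)–O–C(=O)– → anhydride.
pendant –NHC(=O)CH3: N bonded to a carbonyl → amide (not amine).
pendant –CH2NH2: N on sp³ C, no adjacent C=O → amine.
pendant –COOH: carbonyl C bonded to C and –OH → carboxylic acid.
C≡C triple bond → alkyne.
pendant –C≡N: nitrile.
terminal –CHO: carbonyl C bonded to H and C → aldehyde.
Distinct types present: aldehyde, alkyne, amide, amine, anhydride, carboxylic acid, nitrile.

7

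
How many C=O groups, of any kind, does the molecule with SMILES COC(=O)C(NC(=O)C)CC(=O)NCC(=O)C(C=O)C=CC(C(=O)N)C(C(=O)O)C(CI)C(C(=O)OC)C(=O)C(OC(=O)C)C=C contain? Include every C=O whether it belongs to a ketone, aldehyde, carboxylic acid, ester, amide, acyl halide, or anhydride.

10

CH3OOC: ester, 1 C=O (running total 1).
CH(NHCOCH3): amide, 1 C=O (running total 2).
CH2CONHCH2: amide, 1 C=O (running total 3).
CO: ketone, 1 C=O (running total 4).
CH(CHO): aldehyde, 1 C=O (running total 5).
CH(CONH2): amide, 1 C=O (running total 6).
CH(COOH): carboxylic acid, 1 C=O (running total 7).
CH(COOCH3): ester, 1 C=O (running total 8).
CO: ketone, 1 C=O (running total 9).
CH(OCOCH3): ester, 1 C=O (running total 10).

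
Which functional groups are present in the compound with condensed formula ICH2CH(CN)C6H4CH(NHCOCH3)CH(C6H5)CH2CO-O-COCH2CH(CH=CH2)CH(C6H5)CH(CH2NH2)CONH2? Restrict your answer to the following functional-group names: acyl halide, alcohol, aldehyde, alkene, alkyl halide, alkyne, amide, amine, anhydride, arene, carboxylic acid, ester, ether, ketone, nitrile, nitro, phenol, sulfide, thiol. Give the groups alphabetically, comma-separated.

Reading the structure from left to right:
  ICH2: halogen on an sp³ carbon → alkyl halide.
  CH(CN): pendant –C≡N: nitrile.
  C6H4: para-disubstituted benzene ring → arene.
  CH(NHCOCH3): pendant –NHC(=O)CH3: N bonded to a carbonyl → amide (not amine).
  CH(C6H5): pendant –C6H5: benzene ring → arene.
  CH2CO-O-COCH2: two acyl groups sharing one oxygen, –C(=O)–O–C(=O)– → anhydride.
  CH(CH=CH2): pendant –CH=CH2: C=C double bond → alkene.
  CH(C6H5): pendant –C6H5: benzene ring → arene.
  CH(CH2NH2): pendant –CH2NH2: N on sp³ C, no adjacent C=O → amine.
  CONH2: –C(=O)NH2: carbonyl C bonded to C and to N → amide (the N is not a separate amine).

alkene, alkyl halide, amide, amine, anhydride, arene, nitrile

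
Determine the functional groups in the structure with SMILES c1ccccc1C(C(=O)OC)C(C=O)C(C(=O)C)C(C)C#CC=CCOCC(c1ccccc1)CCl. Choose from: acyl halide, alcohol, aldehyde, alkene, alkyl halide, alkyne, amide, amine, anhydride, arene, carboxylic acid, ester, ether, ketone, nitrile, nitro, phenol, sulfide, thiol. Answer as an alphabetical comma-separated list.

aldehyde, alkene, alkyl halide, alkyne, arene, ester, ether, ketone

C6H5– phenyl ring → arene.
pendant –COOCH3: carbonyl C bonded to C and –OCH3 → ester.
pendant –CHO: carbonyl C bonded to C and H → aldehyde.
pendant –COCH3: carbonyl C bonded to two carbons → ketone.
C≡C triple bond → alkyne.
C=C double bond → alkene.
C–O–C with sp³ carbons on both sides and no adjacent C=O → ether.
pendant –C6H5: benzene ring → arene.
halogen on an sp³ carbon → alkyl halide.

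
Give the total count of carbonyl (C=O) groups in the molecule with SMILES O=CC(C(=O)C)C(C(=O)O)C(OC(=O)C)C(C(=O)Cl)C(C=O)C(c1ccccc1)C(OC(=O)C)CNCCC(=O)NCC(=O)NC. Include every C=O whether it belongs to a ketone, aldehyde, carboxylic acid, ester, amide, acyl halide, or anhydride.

9

OHC: aldehyde, 1 C=O (running total 1).
CH(COCH3): ketone, 1 C=O (running total 2).
CH(COOH): carboxylic acid, 1 C=O (running total 3).
CH(OCOCH3): ester, 1 C=O (running total 4).
CH(COCl): acyl halide, 1 C=O (running total 5).
CH(CHO): aldehyde, 1 C=O (running total 6).
CH(OCOCH3): ester, 1 C=O (running total 7).
CH2CONHCH2: amide, 1 C=O (running total 8).
CONHCH3: amide, 1 C=O (running total 9).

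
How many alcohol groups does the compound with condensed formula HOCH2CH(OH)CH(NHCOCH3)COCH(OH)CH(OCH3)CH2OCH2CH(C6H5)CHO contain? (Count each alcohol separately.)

Taking each segment in turn:
  HOCH2: HO– on an sp³ carbon → alcohol.
  CH(OH): –OH on an sp³ carbon → alcohol (secondary).
  CH(NHCOCH3): pendant –NHC(=O)CH3: N bonded to a carbonyl → amide (not amine).
  CO: –C(=O)– with carbon on both sides → ketone.
  CH(OH): –OH on an sp³ carbon → alcohol (secondary).
  CH(OCH3): pendant –OCH3: C–O–C with sp³ C, no adjacent C=O → ether.
  CH2OCH2: C–O–C with sp³ carbons on both sides and no adjacent C=O → ether.
  CH(C6H5): pendant –C6H5: benzene ring → arene.
  CHO: terminal –CHO: carbonyl C bonded to H and C → aldehyde.
Alcohol appears at: HOCH2, CH(OH), CH(OH) → 3.

3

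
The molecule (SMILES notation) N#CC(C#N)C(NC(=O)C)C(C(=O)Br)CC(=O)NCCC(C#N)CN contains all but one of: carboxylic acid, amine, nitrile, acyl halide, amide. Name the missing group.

carboxylic acid

acyl halide: present (CH(COBr) — pendant –C(=O)X: carbonyl C bonded to C and halogen → acyl halide).
amine: present (CH2NH2 — –NH2 on an sp³ carbon with no adjacent C=O → amine).
amide: present (CH(NHCOCH3) — pendant –NHC(=O)CH3: N bonded to a carbonyl → amide (not amine)).
nitrile: present (N≡C — N≡C–: carbon triple-bonded to nitrogen → nitrile).
carboxylic acid: absent. In each of CH(NHCOCH3) and CH2CONHCH2, the carbonyl is bonded to nitrogen, not to –OH; that is an amide.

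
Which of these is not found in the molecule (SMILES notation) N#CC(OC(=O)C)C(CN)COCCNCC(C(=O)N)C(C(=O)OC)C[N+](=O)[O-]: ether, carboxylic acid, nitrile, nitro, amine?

carboxylic acid

amine: present (CH(CH2NH2) — pendant –CH2NH2: N on sp³ C, no adjacent C=O → amine).
nitrile: present (N≡C — N≡C–: carbon triple-bonded to nitrogen → nitrile).
nitro: present (CH2NO2 — –NO2 on carbon → nitro group).
ether: present (CH2OCH2 — C–O–C with sp³ carbons on both sides and no adjacent C=O → ether).
carboxylic acid: absent. In each of CH(OCOCH3) and CH(COOCH3), the acyl oxygen is bonded to carbon (–O–C), not to H, so this is an ester. In CH(CONH2), the carbonyl is bonded to nitrogen, not to –OH; that is an amide.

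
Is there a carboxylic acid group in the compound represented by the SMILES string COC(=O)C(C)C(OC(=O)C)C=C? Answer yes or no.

Working along the chain:
  CH3OOC: CH3O–C(=O)–: carbonyl C bonded to C and to –OCH3 → ester (not ketone + ether).
  CH(OCOCH3): pendant –OC(=O)CH3: an acyloxy group → ester.
  CH=CH2: C=C double bond → alkene.
In each of CH3OOC and CH(OCOCH3), the acyl oxygen is bonded to carbon (–O–C), not to H, so this is an ester.
The groups actually present are: alkene, ester.

no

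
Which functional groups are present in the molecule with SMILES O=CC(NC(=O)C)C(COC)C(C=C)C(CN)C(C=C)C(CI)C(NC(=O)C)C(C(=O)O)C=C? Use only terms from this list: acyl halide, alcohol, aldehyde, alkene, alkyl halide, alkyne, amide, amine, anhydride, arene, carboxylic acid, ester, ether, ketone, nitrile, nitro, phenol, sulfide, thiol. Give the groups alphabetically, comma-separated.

aldehyde, alkene, alkyl halide, amide, amine, carboxylic acid, ether

terminal –CHO: carbonyl C bonded to H and C → aldehyde.
pendant –NHC(=O)CH3: N bonded to a carbonyl → amide (not amine).
pendant –CH2OCH3: C–O–C linkage → ether.
pendant –CH=CH2: C=C double bond → alkene.
pendant –CH2NH2: N on sp³ C, no adjacent C=O → amine.
pendant –CH=CH2: C=C double bond → alkene.
pendant –CH2X: halogen on sp³ carbon → alkyl halide.
pendant –NHC(=O)CH3: N bonded to a carbonyl → amide (not amine).
pendant –COOH: carbonyl C bonded to C and –OH → carboxylic acid.
C=C double bond → alkene.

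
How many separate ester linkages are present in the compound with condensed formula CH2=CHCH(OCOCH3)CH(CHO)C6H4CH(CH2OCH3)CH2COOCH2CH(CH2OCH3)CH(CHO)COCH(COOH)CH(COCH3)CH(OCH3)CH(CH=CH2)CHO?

C=C double bond → alkene.
pendant –OC(=O)CH3: an acyloxy group → ester.
pendant –CHO: carbonyl C bonded to C and H → aldehyde.
para-disubstituted benzene ring → arene.
pendant –CH2OCH3: C–O–C linkage → ether.
–C(=O)–O–C with C on the carbonyl side → ester.
pendant –CH2OCH3: C–O–C linkage → ether.
pendant –CHO: carbonyl C bonded to C and H → aldehyde.
–C(=O)– with carbon on both sides → ketone.
pendant –COOH: carbonyl C bonded to C and –OH → carboxylic acid.
pendant –COCH3: carbonyl C bonded to two carbons → ketone.
pendant –OCH3: C–O–C with sp³ C, no adjacent C=O → ether.
pendant –CH=CH2: C=C double bond → alkene.
terminal –CHO: carbonyl C bonded to H and C → aldehyde.
Ester appears at: CH(OCOCH3), CH2COOCH2 → 2.

2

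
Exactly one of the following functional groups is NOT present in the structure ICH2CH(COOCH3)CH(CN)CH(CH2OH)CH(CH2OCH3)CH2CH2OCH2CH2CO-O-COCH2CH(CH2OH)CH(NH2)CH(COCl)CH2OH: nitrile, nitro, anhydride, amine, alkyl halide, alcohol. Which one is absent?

nitrile: present (CH(CN) — pendant –C≡N: nitrile).
alcohol: present (CH(CH2OH) — pendant –CH2OH on an sp³ backbone C → alcohol).
alkyl halide: present (ICH2 — halogen on an sp³ carbon → alkyl halide).
anhydride: present (CH2CO-O-COCH2 — two acyl groups sharing one oxygen, –C(=O)–O–C(=O)– → anhydride).
amine: present (CH(NH2) — –NH2 on an sp³ carbon with no adjacent C=O → amine).
nitro: no segment matches this pattern.

nitro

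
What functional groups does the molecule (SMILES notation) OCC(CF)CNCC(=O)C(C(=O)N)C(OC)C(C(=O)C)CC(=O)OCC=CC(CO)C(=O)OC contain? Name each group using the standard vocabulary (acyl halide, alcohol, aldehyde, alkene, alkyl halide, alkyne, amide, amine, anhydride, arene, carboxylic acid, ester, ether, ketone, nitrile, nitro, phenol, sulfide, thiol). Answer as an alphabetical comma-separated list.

alcohol, alkene, alkyl halide, amide, amine, ester, ether, ketone

Reading the structure from left to right:
  HOCH2: HO– on an sp³ carbon → alcohol.
  CH(CH2F): pendant –CH2X: halogen on sp³ carbon → alkyl halide.
  CH2NHCH2: C–N–C with sp³ carbons and no adjacent C=O → amine (secondary).
  CO: –C(=O)– with carbon on both sides → ketone.
  CH(CONH2): pendant –CONH2: carbonyl C bonded to C and N → amide.
  CH(OCH3): pendant –OCH3: C–O–C with sp³ C, no adjacent C=O → ether.
  CH(COCH3): pendant –COCH3: carbonyl C bonded to two carbons → ketone.
  CH2COOCH2: –C(=O)–O–C with C on the carbonyl side → ester.
  CH=CH: C=C double bond → alkene.
  CH(CH2OH): pendant –CH2OH on an sp³ backbone C → alcohol.
  COOCH3: –C(=O)OCH3: carbonyl C bonded to C and to –OCH3 → ester (not ketone + ether).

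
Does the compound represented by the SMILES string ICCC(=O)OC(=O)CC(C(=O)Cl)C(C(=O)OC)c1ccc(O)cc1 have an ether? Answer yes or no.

no

Reading the structure from left to right:
  ICH2: halogen on an sp³ carbon → alkyl halide.
  CH2CO-O-COCH2: two acyl groups sharing one oxygen, –C(=O)–O–C(=O)– → anhydride.
  CH(COCl): pendant –C(=O)X: carbonyl C bonded to C and halogen → acyl halide.
  CH(COOCH3): pendant –COOCH3: carbonyl C bonded to C and –OCH3 → ester.
  C6H4OH: –OH attached directly to an aromatic ring → phenol (not alcohol); the ring itself is an arene.
In CH(COOCH3), the C–O–C oxygen is adjacent to a C=O, so it belongs to an ester, not an ether.
The groups actually present are: acyl halide, alkyl halide, anhydride, arene, ester, phenol.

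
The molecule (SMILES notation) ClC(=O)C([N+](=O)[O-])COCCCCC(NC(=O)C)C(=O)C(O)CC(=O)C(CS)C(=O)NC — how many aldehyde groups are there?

0

–C(=O)Cl: carbonyl C bonded to C and to a halogen → acyl halide (not alkyl halide).
–NO2 on an sp³ carbon → nitro (the N=O is not a carbonyl).
C–O–C with sp³ carbons on both sides and no adjacent C=O → ether.
pendant –NHC(=O)CH3: N bonded to a carbonyl → amide (not amine).
–C(=O)– with carbon on both sides → ketone.
–OH on an sp³ carbon → alcohol (secondary).
–C(=O)– with carbon on both sides → ketone.
pendant –CH2SH → thiol.
–C(=O)NHCH3: carbonyl C bonded to C and to N → amide (the N is not an amine).
No segment is a aldehyde: ClCO is acyl halide, not aldehyde; CO is ketone, not aldehyde; CO is ketone, not aldehyde. → 0.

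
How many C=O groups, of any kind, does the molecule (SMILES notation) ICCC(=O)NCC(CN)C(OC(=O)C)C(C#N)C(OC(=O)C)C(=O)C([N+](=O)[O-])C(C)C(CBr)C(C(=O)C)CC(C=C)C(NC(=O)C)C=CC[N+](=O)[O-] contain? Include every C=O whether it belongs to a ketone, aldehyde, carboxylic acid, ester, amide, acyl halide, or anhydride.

6

CH2CONHCH2: amide, 1 C=O (running total 1).
CH(OCOCH3): ester, 1 C=O (running total 2).
CH(OCOCH3): ester, 1 C=O (running total 3).
CO: ketone, 1 C=O (running total 4).
CH(COCH3): ketone, 1 C=O (running total 5).
CH(NHCOCH3): amide, 1 C=O (running total 6).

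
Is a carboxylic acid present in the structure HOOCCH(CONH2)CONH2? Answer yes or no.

–COOH: carbonyl C bonded to –OH and C → carboxylic acid (the –OH is not a separate alcohol).
pendant –CONH2: carbonyl C bonded to C and N → amide.
–C(=O)NH2: carbonyl C bonded to C and to N → amide (the N is not a separate amine).
The HOOC segment supplies the carboxylic acid: –COOH: carbonyl C bonded to –OH and C → carboxylic acid (the –OH is not a separate alcohol).

yes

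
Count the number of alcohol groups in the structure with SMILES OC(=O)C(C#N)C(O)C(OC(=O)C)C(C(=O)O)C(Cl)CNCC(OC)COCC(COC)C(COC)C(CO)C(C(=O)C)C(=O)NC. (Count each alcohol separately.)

2

Reading the structure from left to right:
  HOOC: –COOH: carbonyl C bonded to –OH and C → carboxylic acid (the –OH is not a separate alcohol).
  CH(CN): pendant –C≡N: nitrile.
  CH(OH): –OH on an sp³ carbon → alcohol (secondary).
  CH(OCOCH3): pendant –OC(=O)CH3: an acyloxy group → ester.
  CH(COOH): pendant –COOH: carbonyl C bonded to C and –OH → carboxylic acid.
  CH(Cl): halogen on an sp³ carbon → alkyl halide.
  CH2NHCH2: C–N–C with sp³ carbons and no adjacent C=O → amine (secondary).
  CH(OCH3): pendant –OCH3: C–O–C with sp³ C, no adjacent C=O → ether.
  CH2OCH2: C–O–C with sp³ carbons on both sides and no adjacent C=O → ether.
  CH(CH2OCH3): pendant –CH2OCH3: C–O–C linkage → ether.
  CH(CH2OCH3): pendant –CH2OCH3: C–O–C linkage → ether.
  CH(CH2OH): pendant –CH2OH on an sp³ backbone C → alcohol.
  CH(COCH3): pendant –COCH3: carbonyl C bonded to two carbons → ketone.
  CONHCH3: –C(=O)NHCH3: carbonyl C bonded to C and to N → amide (the N is not an amine).
Alcohol appears at: CH(OH), CH(CH2OH) → 2.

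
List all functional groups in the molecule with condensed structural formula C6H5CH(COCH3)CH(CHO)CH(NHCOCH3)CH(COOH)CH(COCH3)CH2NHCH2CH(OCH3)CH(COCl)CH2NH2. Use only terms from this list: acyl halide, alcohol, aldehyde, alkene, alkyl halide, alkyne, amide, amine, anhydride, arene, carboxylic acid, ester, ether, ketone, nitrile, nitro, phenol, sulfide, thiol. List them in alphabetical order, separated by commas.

Reading the structure from left to right:
  C6H5: C6H5– phenyl ring → arene.
  CH(COCH3): pendant –COCH3: carbonyl C bonded to two carbons → ketone.
  CH(CHO): pendant –CHO: carbonyl C bonded to C and H → aldehyde.
  CH(NHCOCH3): pendant –NHC(=O)CH3: N bonded to a carbonyl → amide (not amine).
  CH(COOH): pendant –COOH: carbonyl C bonded to C and –OH → carboxylic acid.
  CH(COCH3): pendant –COCH3: carbonyl C bonded to two carbons → ketone.
  CH2NHCH2: C–N–C with sp³ carbons and no adjacent C=O → amine (secondary).
  CH(OCH3): pendant –OCH3: C–O–C with sp³ C, no adjacent C=O → ether.
  CH(COCl): pendant –C(=O)X: carbonyl C bonded to C and halogen → acyl halide.
  CH2NH2: –NH2 on an sp³ carbon with no adjacent C=O → amine.

acyl halide, aldehyde, amide, amine, arene, carboxylic acid, ether, ketone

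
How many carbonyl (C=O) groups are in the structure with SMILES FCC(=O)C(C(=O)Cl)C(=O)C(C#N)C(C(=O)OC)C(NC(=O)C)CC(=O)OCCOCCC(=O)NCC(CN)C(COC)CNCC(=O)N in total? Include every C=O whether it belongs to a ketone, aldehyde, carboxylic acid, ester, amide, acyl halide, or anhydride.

8

CO: ketone, 1 C=O (running total 1).
CH(COCl): acyl halide, 1 C=O (running total 2).
CO: ketone, 1 C=O (running total 3).
CH(COOCH3): ester, 1 C=O (running total 4).
CH(NHCOCH3): amide, 1 C=O (running total 5).
CH2COOCH2: ester, 1 C=O (running total 6).
CH2CONHCH2: amide, 1 C=O (running total 7).
CONH2: amide, 1 C=O (running total 8).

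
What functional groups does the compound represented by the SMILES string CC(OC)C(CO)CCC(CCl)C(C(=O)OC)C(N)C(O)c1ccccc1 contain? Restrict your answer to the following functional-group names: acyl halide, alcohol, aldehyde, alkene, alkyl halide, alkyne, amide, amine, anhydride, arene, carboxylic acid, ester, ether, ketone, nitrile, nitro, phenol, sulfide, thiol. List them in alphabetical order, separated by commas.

Taking each segment in turn:
  CH(OCH3): pendant –OCH3: C–O–C with sp³ C, no adjacent C=O → ether.
  CH(CH2OH): pendant –CH2OH on an sp³ backbone C → alcohol.
  CH(CH2Cl): pendant –CH2X: halogen on sp³ carbon → alkyl halide.
  CH(COOCH3): pendant –COOCH3: carbonyl C bonded to C and –OCH3 → ester.
  CH(NH2): –NH2 on an sp³ carbon with no adjacent C=O → amine.
  CH(OH): –OH on an sp³ carbon → alcohol (secondary).
  C6H5: –C6H5 phenyl ring → arene.

alcohol, alkyl halide, amine, arene, ester, ether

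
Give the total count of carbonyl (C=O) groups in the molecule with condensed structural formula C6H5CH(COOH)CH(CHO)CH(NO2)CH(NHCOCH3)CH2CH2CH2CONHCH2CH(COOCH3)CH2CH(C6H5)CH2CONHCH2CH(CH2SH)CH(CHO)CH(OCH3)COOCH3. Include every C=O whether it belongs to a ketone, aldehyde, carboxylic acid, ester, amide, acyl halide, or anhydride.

CH(COOH): carboxylic acid, 1 C=O (running total 1).
CH(CHO): aldehyde, 1 C=O (running total 2).
CH(NHCOCH3): amide, 1 C=O (running total 3).
CH2CONHCH2: amide, 1 C=O (running total 4).
CH(COOCH3): ester, 1 C=O (running total 5).
CH2CONHCH2: amide, 1 C=O (running total 6).
CH(CHO): aldehyde, 1 C=O (running total 7).
COOCH3: ester, 1 C=O (running total 8).

8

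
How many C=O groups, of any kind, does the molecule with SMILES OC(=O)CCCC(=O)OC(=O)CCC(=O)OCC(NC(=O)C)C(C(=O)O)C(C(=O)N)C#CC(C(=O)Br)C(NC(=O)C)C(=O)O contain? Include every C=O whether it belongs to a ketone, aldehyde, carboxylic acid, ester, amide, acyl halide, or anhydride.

10

HOOC: carboxylic acid, 1 C=O (running total 1).
CH2CO-O-COCH2: anhydride, 2 C=O (running total 3).
CH2COOCH2: ester, 1 C=O (running total 4).
CH(NHCOCH3): amide, 1 C=O (running total 5).
CH(COOH): carboxylic acid, 1 C=O (running total 6).
CH(CONH2): amide, 1 C=O (running total 7).
CH(COBr): acyl halide, 1 C=O (running total 8).
CH(NHCOCH3): amide, 1 C=O (running total 9).
COOH: carboxylic acid, 1 C=O (running total 10).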